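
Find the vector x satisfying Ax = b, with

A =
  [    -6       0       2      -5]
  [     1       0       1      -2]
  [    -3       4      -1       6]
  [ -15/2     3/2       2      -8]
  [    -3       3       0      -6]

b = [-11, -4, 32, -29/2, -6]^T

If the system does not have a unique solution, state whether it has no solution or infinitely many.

no solution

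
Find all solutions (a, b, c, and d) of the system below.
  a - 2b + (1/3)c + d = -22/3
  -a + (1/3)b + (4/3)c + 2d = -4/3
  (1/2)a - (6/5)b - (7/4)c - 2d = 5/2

infinitely many solutions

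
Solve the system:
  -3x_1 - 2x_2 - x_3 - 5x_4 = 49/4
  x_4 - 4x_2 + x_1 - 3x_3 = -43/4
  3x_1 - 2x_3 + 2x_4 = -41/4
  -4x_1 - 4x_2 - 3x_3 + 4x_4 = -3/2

Row-reduce the augmented matrix:
R1 ← R1 / (-3).
R2 ← R2 − 1·R1.
R3 ← R3 − 3·R1.
R4 ← R4 + 4·R1.
R2 ← R2 / (-14/3).
R1 ← R1 − 2/3·R2.
R3 ← R3 + 2·R2.
R4 ← R4 + 4/3·R2.
R3 ← R3 / (-11/7).
R1 ← R1 + 1/7·R3.
R2 ← R2 − 5/7·R3.
R4 ← R4 + 5/7·R3.
R4 ← R4 / (133/11).
R1 ← R1 − 20/11·R4.
R2 ← R2 + 12/11·R4.
R3 ← R3 − 19/11·R4.
Reading off the reduced rows gives x_1 = -11/4, x_2 = 2, x_3 = -1/2, x_4 = -3/2.

x_1 = -11/4, x_2 = 2, x_3 = -1/2, x_4 = -3/2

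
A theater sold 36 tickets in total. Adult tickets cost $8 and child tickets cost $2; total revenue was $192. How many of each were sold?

Let a = adult tickets, c = child tickets.
  a + c = 36
  8a + 2c = 192
From equation 1: a = 36 − c.
Substitute into equation 2 and solve: c = 16.
Then a = 20.

adult tickets: 20, child tickets: 16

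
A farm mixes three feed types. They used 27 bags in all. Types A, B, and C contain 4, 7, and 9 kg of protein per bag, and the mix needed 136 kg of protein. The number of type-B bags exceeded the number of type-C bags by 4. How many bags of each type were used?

type-A bags: 19, type-B bags: 6, type-C bags: 2

Let a = type-A bags, b = type-B bags, c = type-C bags.
  a + b + c = 27
  4a + 7b + 9c = 136
  b - c = 4
Row-reduce the augmented matrix:
R2 ← R2 − 4·R1.
R2 ← R2 / (3).
R1 ← R1 − 1·R2.
R3 ← R3 − 1·R2.
R3 ← R3 / (-8/3).
R1 ← R1 + 2/3·R3.
R2 ← R2 − 5/3·R3.
Reading off the reduced rows gives a = 19, b = 6, c = 2.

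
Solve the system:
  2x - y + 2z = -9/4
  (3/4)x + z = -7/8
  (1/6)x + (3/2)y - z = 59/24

Row-reduce the augmented matrix:
R1 ← R1 / (2).
R2 ← R2 − 3/4·R1.
R3 ← R3 − 1/6·R1.
R2 ← R2 / (3/8).
R1 ← R1 + 1/2·R2.
R3 ← R3 − 19/12·R2.
R3 ← R3 / (-20/9).
R1 ← R1 − 4/3·R3.
R2 ← R2 − 2/3·R3.
Reading off the reduced rows gives x = 1/2, y = 3/4, z = -5/4.

x = 1/2, y = 3/4, z = -5/4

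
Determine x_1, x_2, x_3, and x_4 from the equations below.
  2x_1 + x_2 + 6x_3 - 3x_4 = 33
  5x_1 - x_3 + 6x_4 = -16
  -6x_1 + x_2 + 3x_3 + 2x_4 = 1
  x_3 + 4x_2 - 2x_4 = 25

x_1 = 1, x_2 = 4, x_3 = 3, x_4 = -3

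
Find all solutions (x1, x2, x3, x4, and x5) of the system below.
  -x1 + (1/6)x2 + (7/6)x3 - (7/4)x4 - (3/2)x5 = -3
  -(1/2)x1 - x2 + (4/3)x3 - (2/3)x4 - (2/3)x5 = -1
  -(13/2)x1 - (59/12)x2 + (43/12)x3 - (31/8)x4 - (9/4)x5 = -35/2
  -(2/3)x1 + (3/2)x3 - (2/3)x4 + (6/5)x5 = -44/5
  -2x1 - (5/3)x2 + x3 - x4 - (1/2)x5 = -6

Row-reduce:
R1 ← R1 / (-1).
R2 ← R2 + 1/2·R1.
R3 ← R3 + 13/2·R1.
R4 ← R4 + 2/3·R1.
R5 ← R5 + 2·R1.
R2 ← R2 / (-13/12).
R1 ← R1 + 1/6·R2.
R3 ← R3 + 6·R2.
R4 ← R4 + 1/9·R2.
R5 ← R5 + 2·R2.
R3 ← R3 / (-106/13).
R1 ← R1 + 50/39·R3.
R2 ← R2 + 9/13·R3.
R4 ← R4 − 151/234·R3.
R5 ← R5 + 106/39·R3.
R4 ← R4 / (3743/3816).
R1 ← R1 − 229/318·R4.
R2 ← R2 + 155/212·R4.
R3 ← R3 + 165/212·R4.
Row 5 reduces to 0 = -2/3, a contradiction. The system is inconsistent.

no solution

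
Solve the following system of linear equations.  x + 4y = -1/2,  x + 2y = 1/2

x = 3/2, y = -1/2

Row-reduce the augmented matrix:
R2 ← R2 − 1·R1.
R2 ← R2 / (-2).
R1 ← R1 − 4·R2.
Reading off the reduced rows gives x = 3/2, y = -1/2.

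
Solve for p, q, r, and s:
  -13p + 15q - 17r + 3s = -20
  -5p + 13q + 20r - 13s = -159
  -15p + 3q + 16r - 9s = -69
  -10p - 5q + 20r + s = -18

Row-reduce the augmented matrix:
R1 ← R1 / (-13).
R2 ← R2 + 5·R1.
R3 ← R3 + 15·R1.
R4 ← R4 + 10·R1.
R2 ← R2 / (94/13).
R1 ← R1 + 15/13·R2.
R3 ← R3 + 186/13·R2.
R4 ← R4 + 215/13·R2.
R3 ← R3 / (4142/47).
R1 ← R1 − 521/94·R3.
R2 ← R2 − 345/94·R3.
R4 ← R4 − 8815/94·R3.
R4 ← R4 / (38857/4142).
R1 ← R1 − 231/4142·R4.
R2 ← R2 + 1127/4142·R4.
R3 ← R3 + 951/2071·R4.
Reading off the reduced rows gives p = -1, q = -6, r = -3, s = 2.

p = -1, q = -6, r = -3, s = 2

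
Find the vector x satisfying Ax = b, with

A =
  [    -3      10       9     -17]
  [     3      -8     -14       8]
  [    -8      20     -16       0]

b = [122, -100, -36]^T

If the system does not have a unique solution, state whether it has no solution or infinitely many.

Row-reduce:
R1 ← R1 / (-3).
R2 ← R2 − 3·R1.
R3 ← R3 + 8·R1.
R2 ← R2 / (2).
R1 ← R1 + 10/3·R2.
R3 ← R3 + 20/3·R2.
R3 ← R3 / (-170/3).
R1 ← R1 + 34/3·R3.
R2 ← R2 + 5/2·R3.
Rank is 3 with 4 unknowns, leaving x_4 free.

infinitely many solutions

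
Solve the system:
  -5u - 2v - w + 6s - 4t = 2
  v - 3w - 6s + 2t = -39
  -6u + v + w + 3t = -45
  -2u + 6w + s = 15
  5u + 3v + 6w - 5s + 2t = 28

u = 6, v = -1, w = 4, s = 3, t = -4

Row-reduce the augmented matrix:
R1 ← R1 / (-5).
R3 ← R3 + 6·R1.
R4 ← R4 + 2·R1.
R5 ← R5 − 5·R1.
R1 ← R1 − 2/5·R2.
R3 ← R3 − 17/5·R2.
R4 ← R4 − 4/5·R2.
R5 ← R5 − 1·R2.
R3 ← R3 / (62/5).
R1 ← R1 − 7/5·R3.
R2 ← R2 + 3·R3.
R4 ← R4 − 44/5·R3.
R5 ← R5 − 8·R3.
R4 ← R4 / (-185/31).
R1 ← R1 + 9/31·R4.
R2 ← R2 + 87/31·R4.
R3 ← R3 − 33/31·R4.
R5 ← R5 + 47/31·R4.
R5 ← R5 / (-826/185).
R1 ← R1 + 29/370·R5.
R2 ← R2 − 953/370·R5.
R3 ← R3 + 17/370·R5.
R4 ← R4 − 22/185·R5.
Reading off the reduced rows gives u = 6, v = -1, w = 4, s = 3, t = -4.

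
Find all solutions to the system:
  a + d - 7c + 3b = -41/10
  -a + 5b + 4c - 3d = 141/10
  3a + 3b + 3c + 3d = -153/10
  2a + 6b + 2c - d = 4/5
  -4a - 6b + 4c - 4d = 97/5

a = -13/5, b = 1/2, c = 0, d = -3

Row-reduce the augmented matrix:
R2 ← R2 + 1·R1.
R3 ← R3 − 3·R1.
R4 ← R4 − 2·R1.
R5 ← R5 + 4·R1.
R2 ← R2 / (8).
R1 ← R1 − 3·R2.
R3 ← R3 + 6·R2.
R5 ← R5 − 6·R2.
R3 ← R3 / (87/4).
R1 ← R1 + 47/8·R3.
R2 ← R2 + 3/8·R3.
R4 ← R4 − 16·R3.
R5 ← R5 + 87/4·R3.
R4 ← R4 / (-55/29).
R1 ← R1 − 39/29·R4.
R2 ← R2 + 8/29·R4.
R3 ← R3 + 2/29·R4.
R5 reduces to 0 = 0, so the extra equation is consistent.
Reading off the reduced rows gives a = -13/5, b = 1/2, c = 0, d = -3.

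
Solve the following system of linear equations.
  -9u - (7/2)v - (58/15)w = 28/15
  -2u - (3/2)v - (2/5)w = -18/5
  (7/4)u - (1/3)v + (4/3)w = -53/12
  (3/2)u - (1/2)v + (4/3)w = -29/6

Row-reduce:
R1 ← R1 / (-9).
R2 ← R2 + 2·R1.
R3 ← R3 − 7/4·R1.
R4 ← R4 − 3/2·R1.
R2 ← R2 / (-13/18).
R1 ← R1 − 7/18·R2.
R3 ← R3 + 73/72·R2.
R4 ← R4 + 13/12·R2.
R3 ← R3 / (-37/585).
R1 ← R1 − 44/65·R3.
R2 ← R2 + 124/195·R3.
Row 4 reduces to 0 = 3/2, a contradiction. The system is inconsistent.

no solution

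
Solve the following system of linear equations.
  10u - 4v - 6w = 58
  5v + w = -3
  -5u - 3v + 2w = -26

infinitely many solutions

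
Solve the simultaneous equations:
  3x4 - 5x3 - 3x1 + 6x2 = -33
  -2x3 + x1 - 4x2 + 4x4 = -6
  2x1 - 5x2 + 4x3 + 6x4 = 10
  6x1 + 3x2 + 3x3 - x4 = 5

Row-reduce the augmented matrix:
R1 ← R1 / (-3).
R2 ← R2 − 1·R1.
R3 ← R3 − 2·R1.
R4 ← R4 − 6·R1.
R2 ← R2 / (-2).
R1 ← R1 + 2·R2.
R3 ← R3 + 1·R2.
R4 ← R4 − 15·R2.
R3 ← R3 / (5/2).
R1 ← R1 − 16/3·R3.
R2 ← R2 − 11/6·R3.
R4 ← R4 + 69/2·R3.
R4 ← R4 / (592/5).
R1 ← R1 + 266/15·R4.
R2 ← R2 + 98/15·R4.
R3 ← R3 − 11/5·R4.
Reading off the reduced rows gives x1 = 0, x2 = -2, x3 = 3, x4 = -2.

x1 = 0, x2 = -2, x3 = 3, x4 = -2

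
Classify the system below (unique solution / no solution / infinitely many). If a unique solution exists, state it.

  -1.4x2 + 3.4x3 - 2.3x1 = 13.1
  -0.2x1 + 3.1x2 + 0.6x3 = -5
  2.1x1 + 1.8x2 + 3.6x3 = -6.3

Row-reduce the augmented matrix:
R1 ← R1 / (-23/10).
R2 ← R2 + 1/5·R1.
R3 ← R3 − 21/10·R1.
R2 ← R2 / (741/230).
R1 ← R1 − 14/23·R2.
R3 ← R3 − 12/23·R2.
R3 ← R3 / (8219/1235).
R1 ← R1 + 1138/741·R3.
R2 ← R2 − 70/741·R3.
Reading off the reduced rows gives x1 = -3, x2 = -2, x3 = 1.

x1 = -3, x2 = -2, x3 = 1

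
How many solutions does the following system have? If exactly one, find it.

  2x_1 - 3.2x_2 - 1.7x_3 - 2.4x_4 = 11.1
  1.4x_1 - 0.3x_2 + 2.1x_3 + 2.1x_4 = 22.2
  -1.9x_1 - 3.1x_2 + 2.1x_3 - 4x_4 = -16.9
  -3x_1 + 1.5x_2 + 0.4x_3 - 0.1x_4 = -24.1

Row-reduce the augmented matrix:
R1 ← R1 / (2).
R2 ← R2 − 7/5·R1.
R3 ← R3 + 19/10·R1.
R4 ← R4 + 3·R1.
R2 ← R2 / (97/50).
R1 ← R1 + 8/5·R2.
R3 ← R3 + 307/50·R2.
R4 ← R4 + 33/10·R2.
R3 ← R3 / (42283/3880).
R1 ← R1 − 723/388·R3.
R2 ← R2 − 329/194·R3.
R4 ← R4 − 3343/970·R3.
R4 ← R4 / (197142/211415).
R1 ← R1 − 39987/42283·R4.
R2 ← R2 − 44989/42283·R4.
R3 ← R3 − 22052/42283·R4.
Reading off the reduced rows gives x_1 = 6, x_2 = -4, x_3 = 1, x_4 = 5.

x_1 = 6, x_2 = -4, x_3 = 1, x_4 = 5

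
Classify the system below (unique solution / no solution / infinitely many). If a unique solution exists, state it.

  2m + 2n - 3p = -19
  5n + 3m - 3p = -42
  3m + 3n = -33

Row-reduce the augmented matrix:
R1 ← R1 / (2).
R2 ← R2 − 3·R1.
R3 ← R3 − 3·R1.
R2 ← R2 / (2).
R1 ← R1 − 1·R2.
R3 ← R3 / (9/2).
R1 ← R1 + 9/4·R3.
R2 ← R2 − 3/4·R3.
Reading off the reduced rows gives m = -5, n = -6, p = -1.

m = -5, n = -6, p = -1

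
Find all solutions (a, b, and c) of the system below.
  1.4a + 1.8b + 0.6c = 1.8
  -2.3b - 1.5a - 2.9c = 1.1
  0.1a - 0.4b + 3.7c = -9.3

a = -3, b = 4, c = -2

Row-reduce the augmented matrix:
R1 ← R1 / (7/5).
R2 ← R2 + 3/2·R1.
R3 ← R3 − 1/10·R1.
R2 ← R2 / (-13/35).
R1 ← R1 − 9/7·R2.
R3 ← R3 + 37/70·R2.
R3 ← R3 / (893/130).
R1 ← R1 + 96/13·R3.
R2 ← R2 − 79/13·R3.
Reading off the reduced rows gives a = -3, b = 4, c = -2.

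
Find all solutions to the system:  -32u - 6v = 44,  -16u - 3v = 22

Row-reduce:
R1 ← R1 / (-32).
R2 ← R2 + 16·R1.
Rank is 1 with 2 unknowns, leaving v free.

infinitely many solutions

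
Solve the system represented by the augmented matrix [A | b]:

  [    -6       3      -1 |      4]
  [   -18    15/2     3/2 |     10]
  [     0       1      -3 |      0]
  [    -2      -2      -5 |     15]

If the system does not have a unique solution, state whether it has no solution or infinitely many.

no solution

Row-reduce:
R1 ← R1 / (-6).
R2 ← R2 + 18·R1.
R4 ← R4 + 2·R1.
R2 ← R2 / (-3/2).
R1 ← R1 + 1/2·R2.
R3 ← R3 − 1·R2.
R4 ← R4 + 3·R2.
Swap R3 and R4.
R3 ← R3 / (-41/3).
R1 ← R1 + 4/3·R3.
R2 ← R2 + 3·R3.
Row 4 reduces to 0 = -4/3, a contradiction. The system is inconsistent.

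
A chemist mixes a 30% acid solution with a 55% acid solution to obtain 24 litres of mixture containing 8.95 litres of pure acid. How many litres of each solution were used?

Let a = litres of solution A, b = litres of solution B.
  b + a = 24
  (3/10)a + (11/20)b = 179/20
Row-reduce the augmented matrix:
R2 ← R2 − 3/10·R1.
R2 ← R2 / (1/4).
R1 ← R1 − 1·R2.
Reading off the reduced rows gives a = 17, b = 7.

litres of solution A: 17, litres of solution B: 7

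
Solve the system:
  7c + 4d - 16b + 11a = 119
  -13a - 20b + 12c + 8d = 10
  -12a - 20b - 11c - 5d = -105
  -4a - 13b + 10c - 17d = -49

Row-reduce the augmented matrix:
R1 ← R1 / (11).
R2 ← R2 + 13·R1.
R3 ← R3 + 12·R1.
R4 ← R4 + 4·R1.
R2 ← R2 / (-428/11).
R1 ← R1 + 16/11·R2.
R3 ← R3 + 412/11·R2.
R4 ← R4 + 207/11·R2.
R3 ← R3 / (-2448/107).
R1 ← R1 + 13/107·R3.
R2 ← R2 + 223/428·R3.
R4 ← R4 − 1173/428·R3.
R4 ← R4 / (-4463/192).
R1 ← R1 + 107/2448·R4.
R2 ← R2 + 329/9792·R4.
R3 ← R3 − 1379/2448·R4.
Reading off the reduced rows gives a = 6, b = -1, c = 3, d = 4.

a = 6, b = -1, c = 3, d = 4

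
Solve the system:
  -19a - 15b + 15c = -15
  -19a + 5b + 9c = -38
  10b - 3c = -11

no solution

Row-reduce:
R1 ← R1 / (-19).
R2 ← R2 + 19·R1.
R2 ← R2 / (20).
R1 ← R1 − 15/19·R2.
R3 ← R3 − 10·R2.
Row 3 reduces to 0 = 1/2, a contradiction. The system is inconsistent.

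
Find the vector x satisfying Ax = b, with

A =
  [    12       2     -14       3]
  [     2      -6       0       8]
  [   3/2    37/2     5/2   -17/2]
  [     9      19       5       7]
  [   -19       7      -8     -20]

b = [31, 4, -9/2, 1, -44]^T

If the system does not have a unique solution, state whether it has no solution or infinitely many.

no solution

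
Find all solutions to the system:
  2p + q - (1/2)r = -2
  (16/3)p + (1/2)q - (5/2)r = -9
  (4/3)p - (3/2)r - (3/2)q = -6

no solution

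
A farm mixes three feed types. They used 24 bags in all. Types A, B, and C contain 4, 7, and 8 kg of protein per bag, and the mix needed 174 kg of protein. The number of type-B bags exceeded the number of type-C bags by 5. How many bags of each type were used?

Let a = type-A bags, b = type-B bags, c = type-C bags.
  a + b + c = 24
  4a + 7b + 8c = 174
  b - c = 5
Row-reduce the augmented matrix:
R2 ← R2 − 4·R1.
R2 ← R2 / (3).
R1 ← R1 − 1·R2.
R3 ← R3 − 1·R2.
R3 ← R3 / (-7/3).
R1 ← R1 + 1/3·R3.
R2 ← R2 − 4/3·R3.
Reading off the reduced rows gives a = 1, b = 14, c = 9.

type-A bags: 1, type-B bags: 14, type-C bags: 9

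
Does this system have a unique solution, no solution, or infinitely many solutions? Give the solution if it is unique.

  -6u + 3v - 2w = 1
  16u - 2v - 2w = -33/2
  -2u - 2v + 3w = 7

no solution

Row-reduce:
R1 ← R1 / (-6).
R2 ← R2 − 16·R1.
R3 ← R3 + 2·R1.
R2 ← R2 / (6).
R1 ← R1 + 1/2·R2.
R3 ← R3 + 3·R2.
Row 3 reduces to 0 = -1/4, a contradiction. The system is inconsistent.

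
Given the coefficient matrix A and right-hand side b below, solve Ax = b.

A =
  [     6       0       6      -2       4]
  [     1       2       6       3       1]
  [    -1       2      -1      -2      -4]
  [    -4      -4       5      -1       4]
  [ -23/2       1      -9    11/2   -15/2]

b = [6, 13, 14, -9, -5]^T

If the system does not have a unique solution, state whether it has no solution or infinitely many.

no solution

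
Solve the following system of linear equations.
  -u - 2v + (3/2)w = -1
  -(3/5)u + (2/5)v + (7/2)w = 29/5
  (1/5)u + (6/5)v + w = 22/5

no solution

Row-reduce:
R1 ← R1 / (-1).
R2 ← R2 + 3/5·R1.
R3 ← R3 − 1/5·R1.
R2 ← R2 / (8/5).
R1 ← R1 − 2·R2.
R3 ← R3 − 4/5·R2.
Row 3 reduces to 0 = 1, a contradiction. The system is inconsistent.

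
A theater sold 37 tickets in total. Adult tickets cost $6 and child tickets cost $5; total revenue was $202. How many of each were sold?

Let a = adult tickets, c = child tickets.
  a + c = 37
  6a + 5c = 202
Row-reduce the augmented matrix:
R2 ← R2 − 6·R1.
R2 ← R2 / (-1).
R1 ← R1 − 1·R2.
Reading off the reduced rows gives a = 17, c = 20.

adult tickets: 17, child tickets: 20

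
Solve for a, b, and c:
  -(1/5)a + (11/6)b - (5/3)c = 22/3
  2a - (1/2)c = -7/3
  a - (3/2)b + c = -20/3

a = -5/3, b = 2, c = -2

Row-reduce the augmented matrix:
R1 ← R1 / (-1/5).
R2 ← R2 − 2·R1.
R3 ← R3 − 1·R1.
R2 ← R2 / (55/3).
R1 ← R1 + 55/6·R2.
R3 ← R3 − 23/3·R2.
R3 ← R3 / (-17/110).
R1 ← R1 + 1/4·R3.
R2 ← R2 + 103/110·R3.
Reading off the reduced rows gives a = -5/3, b = 2, c = -2.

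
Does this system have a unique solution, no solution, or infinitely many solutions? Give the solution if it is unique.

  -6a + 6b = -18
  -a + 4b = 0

a = 4, b = 1

Row-reduce the augmented matrix:
R1 ← R1 / (-6).
R2 ← R2 + 1·R1.
R2 ← R2 / (3).
R1 ← R1 + 1·R2.
Reading off the reduced rows gives a = 4, b = 1.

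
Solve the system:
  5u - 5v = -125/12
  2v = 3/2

u = -4/3, v = 3/4

Row-reduce the augmented matrix:
R1 ← R1 / (5).
R2 ← R2 / (2).
R1 ← R1 + 1·R2.
Reading off the reduced rows gives u = -4/3, v = 3/4.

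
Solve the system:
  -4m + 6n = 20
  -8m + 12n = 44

Row-reduce:
R1 ← R1 / (-4).
R2 ← R2 + 8·R1.
Row 2 reduces to 0 = 4, a contradiction. The system is inconsistent.

no solution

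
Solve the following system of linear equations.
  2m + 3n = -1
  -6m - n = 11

Row-reduce the augmented matrix:
R1 ← R1 / (2).
R2 ← R2 + 6·R1.
R2 ← R2 / (8).
R1 ← R1 − 3/2·R2.
Reading off the reduced rows gives m = -2, n = 1.

m = -2, n = 1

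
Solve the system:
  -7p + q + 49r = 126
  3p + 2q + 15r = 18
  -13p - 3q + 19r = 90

infinitely many solutions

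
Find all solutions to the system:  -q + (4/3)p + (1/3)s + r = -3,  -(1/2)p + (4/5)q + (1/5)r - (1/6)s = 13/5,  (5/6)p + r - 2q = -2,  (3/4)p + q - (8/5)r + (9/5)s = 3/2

Row-reduce the augmented matrix:
R1 ← R1 / (4/3).
R2 ← R2 + 1/2·R1.
R3 ← R3 − 5/6·R1.
R4 ← R4 − 3/4·R1.
R2 ← R2 / (17/40).
R1 ← R1 + 3/4·R2.
R3 ← R3 + 11/8·R2.
R4 ← R4 − 25/16·R2.
R3 ← R3 / (38/17).
R1 ← R1 − 30/17·R3.
R2 ← R2 − 23/17·R3.
R4 ← R4 + 727/170·R3.
R4 ← R4 / (843/760).
R1 ← R1 − 17/38·R4.
R2 ← R2 − 25/228·R4.
R3 ← R3 + 35/228·R4.
Reading off the reduced rows gives p = -6, q = 0, r = 3, s = 6.

p = -6, q = 0, r = 3, s = 6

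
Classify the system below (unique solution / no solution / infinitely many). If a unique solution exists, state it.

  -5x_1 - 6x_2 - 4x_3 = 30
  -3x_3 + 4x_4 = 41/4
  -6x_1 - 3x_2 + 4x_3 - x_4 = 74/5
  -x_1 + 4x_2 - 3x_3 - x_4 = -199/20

x_1 = -9/5, x_2 = -3, x_3 = -3/4, x_4 = 2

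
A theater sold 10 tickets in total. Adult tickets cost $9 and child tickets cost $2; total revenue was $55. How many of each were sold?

Let a = adult tickets, c = child tickets.
  a + c = 10
  9a + 2c = 55
Row-reduce the augmented matrix:
R2 ← R2 − 9·R1.
R2 ← R2 / (-7).
R1 ← R1 − 1·R2.
Reading off the reduced rows gives a = 5, c = 5.

adult tickets: 5, child tickets: 5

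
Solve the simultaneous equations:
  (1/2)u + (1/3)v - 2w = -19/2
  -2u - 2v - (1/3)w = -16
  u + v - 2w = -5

u = 1, v = 6, w = 6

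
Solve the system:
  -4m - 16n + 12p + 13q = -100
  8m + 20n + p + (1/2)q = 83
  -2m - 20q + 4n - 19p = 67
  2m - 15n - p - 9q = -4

infinitely many solutions

Row-reduce:
R1 ← R1 / (-4).
R2 ← R2 − 8·R1.
R3 ← R3 + 2·R1.
R4 ← R4 − 2·R1.
R2 ← R2 / (-12).
R1 ← R1 − 4·R2.
R3 ← R3 − 12·R2.
R4 ← R4 + 23·R2.
Swap R3 and R4.
R3 ← R3 / (-515/12).
R1 ← R1 − 16/3·R3.
R2 ← R2 + 25/12·R3.
Rank is 3 with 4 unknowns, leaving q free.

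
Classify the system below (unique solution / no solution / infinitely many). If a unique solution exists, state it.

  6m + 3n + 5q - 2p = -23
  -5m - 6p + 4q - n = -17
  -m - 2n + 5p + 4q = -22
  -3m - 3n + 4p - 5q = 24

Row-reduce the augmented matrix:
R1 ← R1 / (6).
R2 ← R2 + 5·R1.
R3 ← R3 + 1·R1.
R4 ← R4 + 3·R1.
R2 ← R2 / (3/2).
R1 ← R1 − 1/2·R2.
R3 ← R3 + 3/2·R2.
R4 ← R4 + 3/2·R2.
R3 ← R3 / (-3).
R1 ← R1 − 20/9·R3.
R2 ← R2 + 46/9·R3.
R4 ← R4 + 14/3·R3.
R4 ← R4 / (-131/9).
R1 ← R1 − 209/27·R4.
R2 ← R2 + 451/27·R4.
R3 ← R3 + 13/3·R4.
Reading off the reduced rows gives m = 1, n = -2, p = -1, q = -5.

m = 1, n = -2, p = -1, q = -5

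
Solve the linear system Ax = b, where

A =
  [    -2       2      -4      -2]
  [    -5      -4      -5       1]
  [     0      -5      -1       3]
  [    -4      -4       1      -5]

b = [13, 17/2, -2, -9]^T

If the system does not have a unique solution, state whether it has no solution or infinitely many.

x_1 = 1/2, x_2 = 1, x_3 = -3, x_4 = 0

Row-reduce the augmented matrix:
R1 ← R1 / (-2).
R2 ← R2 + 5·R1.
R4 ← R4 + 4·R1.
R2 ← R2 / (-9).
R1 ← R1 + 1·R2.
R3 ← R3 + 5·R2.
R4 ← R4 + 8·R2.
R3 ← R3 / (-34/9).
R1 ← R1 − 13/9·R3.
R2 ← R2 + 5/9·R3.
R4 ← R4 − 41/9·R3.
R4 ← R4 / (-229/34).
R1 ← R1 − 7/34·R4.
R2 ← R2 + 21/34·R4.
R3 ← R3 − 3/34·R4.
Reading off the reduced rows gives x_1 = 1/2, x_2 = 1, x_3 = -3, x_4 = 0.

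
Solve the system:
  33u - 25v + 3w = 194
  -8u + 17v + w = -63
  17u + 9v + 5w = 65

no solution

Row-reduce:
R1 ← R1 / (33).
R2 ← R2 + 8·R1.
R3 ← R3 − 17·R1.
R2 ← R2 / (361/33).
R1 ← R1 + 25/33·R2.
R3 ← R3 − 722/33·R2.
Row 3 reduces to 0 = -3, a contradiction. The system is inconsistent.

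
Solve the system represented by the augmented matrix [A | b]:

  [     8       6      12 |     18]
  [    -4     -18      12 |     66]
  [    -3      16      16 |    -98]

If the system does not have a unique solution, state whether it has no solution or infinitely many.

x_1 = 6, x_2 = -5, x_3 = 0

Row-reduce the augmented matrix:
R1 ← R1 / (8).
R2 ← R2 + 4·R1.
R3 ← R3 + 3·R1.
R2 ← R2 / (-15).
R1 ← R1 − 3/4·R2.
R3 ← R3 − 73/4·R2.
R3 ← R3 / (212/5).
R1 ← R1 − 12/5·R3.
R2 ← R2 + 6/5·R3.
Reading off the reduced rows gives x_1 = 6, x_2 = -5, x_3 = 0.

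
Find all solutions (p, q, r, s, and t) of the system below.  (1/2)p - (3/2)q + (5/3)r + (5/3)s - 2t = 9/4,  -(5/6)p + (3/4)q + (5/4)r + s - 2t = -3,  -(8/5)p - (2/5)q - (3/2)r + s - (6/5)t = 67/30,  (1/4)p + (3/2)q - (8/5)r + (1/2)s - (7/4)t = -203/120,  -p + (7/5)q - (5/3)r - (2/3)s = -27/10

p = 1/2, q = -4/3, r = -1, s = 3, t = 5/3

Row-reduce the augmented matrix:
R1 ← R1 / (1/2).
R2 ← R2 + 5/6·R1.
R3 ← R3 + 8/5·R1.
R4 ← R4 − 1/4·R1.
R5 ← R5 + 1·R1.
R2 ← R2 / (-7/4).
R1 ← R1 + 3·R2.
R3 ← R3 + 26/5·R2.
R4 ← R4 − 9/4·R2.
R5 ← R5 + 8/5·R2.
R3 ← R3 / (-1025/126).
R1 ← R1 + 25/7·R3.
R2 ← R2 + 145/63·R3.
R4 ← R4 − 1153/420·R3.
R5 ← R5 + 127/63·R3.
R4 ← R4 / (147237/51250).
R1 ← R1 + 204/205·R4.
R2 ← R2 + 794/1025·R4.
R3 ← R3 − 3082/5125·R4.
R5 ← R5 − 2178/5125·R4.
R5 ← R5 / (-111419/245395).
R1 ← R1 + 430/2887·R5.
R2 ← R2 + 86359/147237·R5.
R3 ← R3 + 605/147237·R5.
R4 ← R4 + 494447/294474·R5.
Reading off the reduced rows gives p = 1/2, q = -4/3, r = -1, s = 3, t = 5/3.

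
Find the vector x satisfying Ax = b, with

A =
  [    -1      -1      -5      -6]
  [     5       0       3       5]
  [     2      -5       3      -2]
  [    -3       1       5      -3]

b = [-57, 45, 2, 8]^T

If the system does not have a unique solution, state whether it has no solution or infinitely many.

x_1 = 1, x_2 = 1, x_3 = 5, x_4 = 5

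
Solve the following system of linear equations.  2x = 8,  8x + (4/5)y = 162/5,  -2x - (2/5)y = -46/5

Row-reduce:
R1 ← R1 / (2).
R2 ← R2 − 8·R1.
R3 ← R3 + 2·R1.
R2 ← R2 / (4/5).
R3 ← R3 + 2/5·R2.
Row 3 reduces to 0 = -1, a contradiction. The system is inconsistent.

no solution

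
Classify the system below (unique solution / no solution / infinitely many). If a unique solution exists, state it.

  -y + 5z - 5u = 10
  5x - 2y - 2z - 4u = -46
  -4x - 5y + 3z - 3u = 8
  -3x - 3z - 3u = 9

Row-reduce the augmented matrix:
Swap R1 and R2.
R1 ← R1 / (5).
R3 ← R3 + 4·R1.
R4 ← R4 + 3·R1.
R2 ← R2 / (-1).
R1 ← R1 + 2/5·R2.
R3 ← R3 + 33/5·R2.
R4 ← R4 + 6/5·R2.
R3 ← R3 / (-158/5).
R1 ← R1 + 12/5·R3.
R2 ← R2 + 5·R3.
R4 ← R4 + 51/5·R3.
R4 ← R4 / (-636/79).
R1 ← R1 + 66/79·R4.
R2 ← R2 − 60/79·R4.
R3 ← R3 + 67/79·R4.
Reading off the reduced rows gives x = -6, y = 5, z = 3, u = 0.

x = -6, y = 5, z = 3, u = 0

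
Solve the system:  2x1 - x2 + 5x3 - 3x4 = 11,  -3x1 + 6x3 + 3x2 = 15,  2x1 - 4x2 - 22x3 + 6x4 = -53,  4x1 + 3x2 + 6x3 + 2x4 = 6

no solution

Row-reduce:
R1 ← R1 / (2).
R2 ← R2 + 3·R1.
R3 ← R3 − 2·R1.
R4 ← R4 − 4·R1.
R2 ← R2 / (3/2).
R1 ← R1 + 1/2·R2.
R3 ← R3 + 3·R2.
R4 ← R4 − 5·R2.
Swap R3 and R4.
R3 ← R3 / (-49).
R1 ← R1 − 7·R3.
R2 ← R2 − 9·R3.
Row 4 reduces to 0 = -1, a contradiction. The system is inconsistent.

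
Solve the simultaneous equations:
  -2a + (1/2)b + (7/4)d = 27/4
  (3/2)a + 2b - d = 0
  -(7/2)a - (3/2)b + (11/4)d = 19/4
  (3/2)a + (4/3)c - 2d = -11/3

no solution

Row-reduce:
R1 ← R1 / (-2).
R2 ← R2 − 3/2·R1.
R3 ← R3 + 7/2·R1.
R4 ← R4 − 3/2·R1.
R2 ← R2 / (19/8).
R1 ← R1 + 1/4·R2.
R3 ← R3 + 19/8·R2.
R4 ← R4 − 3/8·R2.
Swap R3 and R4.
R3 ← R3 / (4/3).
Row 4 reduces to 0 = -2, a contradiction. The system is inconsistent.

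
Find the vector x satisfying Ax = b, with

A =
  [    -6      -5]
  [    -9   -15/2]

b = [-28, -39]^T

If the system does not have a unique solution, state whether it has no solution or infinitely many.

no solution

Row-reduce:
R1 ← R1 / (-6).
R2 ← R2 + 9·R1.
Row 2 reduces to 0 = 3, a contradiction. The system is inconsistent.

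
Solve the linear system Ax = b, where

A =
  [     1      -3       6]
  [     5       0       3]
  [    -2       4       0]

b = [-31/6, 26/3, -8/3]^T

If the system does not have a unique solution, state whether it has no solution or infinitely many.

Row-reduce the augmented matrix:
R2 ← R2 − 5·R1.
R3 ← R3 + 2·R1.
R2 ← R2 / (15).
R1 ← R1 + 3·R2.
R3 ← R3 + 2·R2.
R3 ← R3 / (42/5).
R1 ← R1 − 3/5·R3.
R2 ← R2 + 9/5·R3.
Reading off the reduced rows gives x_1 = 7/3, x_2 = 1/2, x_3 = -1.

x_1 = 7/3, x_2 = 1/2, x_3 = -1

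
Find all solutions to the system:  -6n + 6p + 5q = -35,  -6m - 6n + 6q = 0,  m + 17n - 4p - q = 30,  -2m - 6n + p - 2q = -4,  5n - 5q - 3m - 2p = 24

no solution

Row-reduce:
Swap R1 and R2.
R1 ← R1 / (-6).
R3 ← R3 − 1·R1.
R4 ← R4 + 2·R1.
R5 ← R5 + 3·R1.
R2 ← R2 / (-6).
R1 ← R1 − 1·R2.
R3 ← R3 − 16·R2.
R4 ← R4 + 4·R2.
R5 ← R5 − 8·R2.
R3 ← R3 / (12).
R1 ← R1 − 1·R3.
R2 ← R2 + 1·R3.
R4 ← R4 + 3·R3.
R5 ← R5 − 6·R3.
R4 ← R4 / (-4).
R1 ← R1 + 23/18·R4.
R2 ← R2 − 5/18·R4.
R3 ← R3 − 10/9·R4.
R5 ← R5 + 8·R4.
Row 5 reduces to 0 = 2, a contradiction. The system is inconsistent.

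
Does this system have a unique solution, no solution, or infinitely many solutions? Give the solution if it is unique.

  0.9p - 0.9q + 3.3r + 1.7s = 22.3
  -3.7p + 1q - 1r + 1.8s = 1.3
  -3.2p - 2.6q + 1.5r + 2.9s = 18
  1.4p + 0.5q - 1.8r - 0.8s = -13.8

p = -1, q = 0, r = 6, s = 2

Row-reduce the augmented matrix:
R1 ← R1 / (9/10).
R2 ← R2 + 37/10·R1.
R3 ← R3 + 16/5·R1.
R4 ← R4 − 7/5·R1.
R2 ← R2 / (-27/10).
R1 ← R1 + 1·R2.
R3 ← R3 + 29/5·R2.
R4 ← R4 − 19/10·R2.
R3 ← R3 / (-11147/810).
R1 ← R1 + 80/81·R3.
R2 ← R2 + 377/81·R3.
R4 ← R4 − 1547/810·R3.
R4 ← R4 / (75882/55735).
R1 ← R1 + 21844/33441·R4.
R2 ← R2 − 3514/33441·R4.
R3 ← R3 − 24143/33441·R4.
Reading off the reduced rows gives p = -1, q = 0, r = 6, s = 2.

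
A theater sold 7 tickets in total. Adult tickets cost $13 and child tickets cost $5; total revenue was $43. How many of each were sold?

Let a = adult tickets, c = child tickets.
  a + c = 7
  5c + 13a = 43
Row-reduce the augmented matrix:
R2 ← R2 − 13·R1.
R2 ← R2 / (-8).
R1 ← R1 − 1·R2.
Reading off the reduced rows gives a = 1, c = 6.

adult tickets: 1, child tickets: 6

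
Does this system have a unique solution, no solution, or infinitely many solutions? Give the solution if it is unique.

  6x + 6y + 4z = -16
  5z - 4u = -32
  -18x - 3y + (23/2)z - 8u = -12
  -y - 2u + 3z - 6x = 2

no solution

Row-reduce:
R1 ← R1 / (6).
R3 ← R3 + 18·R1.
R4 ← R4 + 6·R1.
Swap R2 and R3.
R2 ← R2 / (15).
R1 ← R1 − 1·R2.
R4 ← R4 − 5·R2.
R3 ← R3 / (5).
R1 ← R1 + 9/10·R3.
R2 ← R2 − 47/30·R3.
R4 ← R4 + 5/6·R3.
Row 4 reduces to 0 = 2/3, a contradiction. The system is inconsistent.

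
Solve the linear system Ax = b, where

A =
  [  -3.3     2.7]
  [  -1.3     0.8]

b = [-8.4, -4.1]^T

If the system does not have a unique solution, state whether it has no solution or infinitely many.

Row-reduce the augmented matrix:
R1 ← R1 / (-33/10).
R2 ← R2 + 13/10·R1.
R2 ← R2 / (-29/110).
R1 ← R1 + 9/11·R2.
Reading off the reduced rows gives x_1 = 5, x_2 = 3.

x_1 = 5, x_2 = 3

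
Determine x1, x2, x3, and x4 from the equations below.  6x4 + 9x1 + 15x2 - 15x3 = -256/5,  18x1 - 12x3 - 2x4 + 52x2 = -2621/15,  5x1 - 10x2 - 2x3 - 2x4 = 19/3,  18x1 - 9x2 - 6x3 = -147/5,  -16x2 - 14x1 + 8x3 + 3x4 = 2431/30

Row-reduce the augmented matrix:
R1 ← R1 / (9).
R2 ← R2 − 18·R1.
R3 ← R3 − 5·R1.
R4 ← R4 − 18·R1.
R5 ← R5 + 14·R1.
R2 ← R2 / (22).
R1 ← R1 − 5/3·R2.
R3 ← R3 + 55/3·R2.
R4 ← R4 + 39·R2.
R5 ← R5 − 22/3·R2.
R3 ← R3 / (64/3).
R1 ← R1 + 100/33·R3.
R2 ← R2 − 9/11·R3.
R4 ← R4 − 615/11·R3.
R5 ← R5 + 64/3·R3.
R4 ← R4 / (495/64).
R1 ← R1 + 11/16·R4.
R2 ← R2 − 1/64·R4.
R3 ← R3 + 51/64·R4.
R5 reduces to 0 = 0, so the extra equation is consistent.
Reading off the reduced rows gives x1 = -14/5, x2 = -7/3, x3 = 0, x4 = 3/2.

x1 = -14/5, x2 = -7/3, x3 = 0, x4 = 3/2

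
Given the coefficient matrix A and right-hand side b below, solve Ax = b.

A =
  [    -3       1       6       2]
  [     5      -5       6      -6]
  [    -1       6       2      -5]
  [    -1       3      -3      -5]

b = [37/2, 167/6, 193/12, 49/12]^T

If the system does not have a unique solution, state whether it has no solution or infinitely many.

x_1 = -7/3, x_2 = -1, x_3 = 3, x_4 = -11/4

Row-reduce the augmented matrix:
R1 ← R1 / (-3).
R2 ← R2 − 5·R1.
R3 ← R3 + 1·R1.
R4 ← R4 + 1·R1.
R2 ← R2 / (-10/3).
R1 ← R1 + 1/3·R2.
R3 ← R3 − 17/3·R2.
R4 ← R4 − 8/3·R2.
R3 ← R3 / (136/5).
R1 ← R1 + 18/5·R3.
R2 ← R2 + 24/5·R3.
R4 ← R4 − 39/5·R3.
R4 ← R4 / (-39/8).
R1 ← R1 + 7/4·R4.
R2 ← R2 + 1·R4.
R3 ← R3 + 3/8·R4.
Reading off the reduced rows gives x_1 = -7/3, x_2 = -1, x_3 = 3, x_4 = -11/4.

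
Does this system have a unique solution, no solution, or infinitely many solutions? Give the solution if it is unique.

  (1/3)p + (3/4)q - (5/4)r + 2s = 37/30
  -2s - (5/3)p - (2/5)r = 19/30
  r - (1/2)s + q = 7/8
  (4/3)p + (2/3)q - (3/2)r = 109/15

p = 11/5, q = 2, r = -2, s = -7/4

Row-reduce the augmented matrix:
R1 ← R1 / (1/3).
R2 ← R2 + 5/3·R1.
R4 ← R4 − 4/3·R1.
R2 ← R2 / (15/4).
R1 ← R1 − 9/4·R2.
R3 ← R3 − 1·R2.
R4 ← R4 + 7/3·R2.
R3 ← R3 / (208/75).
R1 ← R1 − 6/25·R3.
R2 ← R2 + 133/75·R3.
R4 ← R4 + 287/450·R3.
R4 ← R4 / (-9055/2496).
R1 ← R1 − 297/208·R4.
R2 ← R2 − 187/416·R4.
R3 ← R3 + 395/416·R4.
Reading off the reduced rows gives p = 11/5, q = 2, r = -2, s = -7/4.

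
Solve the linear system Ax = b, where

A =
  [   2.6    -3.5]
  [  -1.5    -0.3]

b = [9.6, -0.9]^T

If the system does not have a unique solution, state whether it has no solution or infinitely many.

Row-reduce the augmented matrix:
R1 ← R1 / (13/5).
R2 ← R2 + 3/2·R1.
R2 ← R2 / (-603/260).
R1 ← R1 + 35/26·R2.
Reading off the reduced rows gives x_1 = 1, x_2 = -2.

x_1 = 1, x_2 = -2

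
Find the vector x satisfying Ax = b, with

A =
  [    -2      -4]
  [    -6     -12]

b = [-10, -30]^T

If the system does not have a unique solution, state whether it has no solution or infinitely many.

infinitely many solutions

Row-reduce:
R1 ← R1 / (-2).
R2 ← R2 + 6·R1.
Rank is 1 with 2 unknowns, leaving x_2 free.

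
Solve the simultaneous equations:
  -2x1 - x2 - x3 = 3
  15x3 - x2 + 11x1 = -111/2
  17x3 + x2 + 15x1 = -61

no solution

Row-reduce:
R1 ← R1 / (-2).
R2 ← R2 − 11·R1.
R3 ← R3 − 15·R1.
R2 ← R2 / (-13/2).
R1 ← R1 − 1/2·R2.
R3 ← R3 + 13/2·R2.
Row 3 reduces to 0 = 1/2, a contradiction. The system is inconsistent.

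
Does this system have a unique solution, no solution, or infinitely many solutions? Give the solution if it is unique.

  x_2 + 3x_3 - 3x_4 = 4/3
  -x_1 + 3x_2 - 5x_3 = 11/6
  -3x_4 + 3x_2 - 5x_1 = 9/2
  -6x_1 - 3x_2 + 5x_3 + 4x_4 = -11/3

Row-reduce the augmented matrix:
Swap R1 and R2.
R1 ← R1 / (-1).
R3 ← R3 + 5·R1.
R4 ← R4 + 6·R1.
R1 ← R1 + 3·R2.
R3 ← R3 + 12·R2.
R4 ← R4 + 21·R2.
R3 ← R3 / (61).
R1 ← R1 − 14·R3.
R2 ← R2 − 3·R3.
R4 ← R4 − 98·R3.
R4 ← R4 / (223/61).
R1 ← R1 + 3/61·R4.
R2 ← R2 + 66/61·R4.
R3 ← R3 + 39/61·R4.
Reading off the reduced rows gives x_1 = -1/2, x_2 = -2/3, x_3 = -2/3, x_4 = -4/3.

x_1 = -1/2, x_2 = -2/3, x_3 = -2/3, x_4 = -4/3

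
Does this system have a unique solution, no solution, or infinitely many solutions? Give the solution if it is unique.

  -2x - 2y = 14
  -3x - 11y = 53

x = -3, y = -4

Row-reduce the augmented matrix:
R1 ← R1 / (-2).
R2 ← R2 + 3·R1.
R2 ← R2 / (-8).
R1 ← R1 − 1·R2.
Reading off the reduced rows gives x = -3, y = -4.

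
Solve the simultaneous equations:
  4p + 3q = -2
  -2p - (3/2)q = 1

infinitely many solutions

Row-reduce:
R1 ← R1 / (4).
R2 ← R2 + 2·R1.
Rank is 1 with 2 unknowns, leaving q free.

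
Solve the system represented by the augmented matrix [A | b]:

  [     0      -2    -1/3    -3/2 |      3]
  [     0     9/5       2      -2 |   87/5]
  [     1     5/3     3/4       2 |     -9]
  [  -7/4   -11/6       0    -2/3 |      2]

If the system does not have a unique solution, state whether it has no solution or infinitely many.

x_1 = -2, x_2 = 3, x_3 = 0, x_4 = -6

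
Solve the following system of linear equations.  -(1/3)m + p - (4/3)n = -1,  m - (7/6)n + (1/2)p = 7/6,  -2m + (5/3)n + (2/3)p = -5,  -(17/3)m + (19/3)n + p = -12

Row-reduce:
R1 ← R1 / (-1/3).
R2 ← R2 − 1·R1.
R3 ← R3 + 2·R1.
R4 ← R4 + 17/3·R1.
R2 ← R2 / (-31/6).
R1 ← R1 − 4·R2.
R3 ← R3 − 29/3·R2.
R4 ← R4 − 29·R2.
R3 ← R3 / (113/93).
R1 ← R1 + 9/31·R3.
R2 ← R2 + 21/31·R3.
R4 ← R4 − 113/31·R3.
Row 4 reduces to 0 = 2, a contradiction. The system is inconsistent.

no solution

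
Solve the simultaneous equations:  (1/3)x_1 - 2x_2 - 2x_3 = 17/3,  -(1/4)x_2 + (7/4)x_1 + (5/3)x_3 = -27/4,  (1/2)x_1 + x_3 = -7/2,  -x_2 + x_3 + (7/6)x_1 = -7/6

Row-reduce:
R1 ← R1 / (1/3).
R2 ← R2 − 7/4·R1.
R3 ← R3 − 1/2·R1.
R4 ← R4 − 7/6·R1.
R2 ← R2 / (41/4).
R1 ← R1 + 6·R2.
R3 ← R3 − 3·R2.
R4 ← R4 − 6·R2.
R3 ← R3 / (18/41).
R1 ← R1 − 46/41·R3.
R2 ← R2 − 146/123·R3.
R4 ← R4 − 36/41·R3.
Row 4 reduces to 0 = 3, a contradiction. The system is inconsistent.

no solution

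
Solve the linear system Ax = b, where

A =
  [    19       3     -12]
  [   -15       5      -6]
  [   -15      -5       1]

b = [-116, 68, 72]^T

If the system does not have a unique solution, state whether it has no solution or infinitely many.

Row-reduce the augmented matrix:
R1 ← R1 / (19).
R2 ← R2 + 15·R1.
R3 ← R3 + 15·R1.
R2 ← R2 / (140/19).
R1 ← R1 − 3/19·R2.
R3 ← R3 + 50/19·R2.
R3 ← R3 / (-14).
R1 ← R1 + 3/10·R3.
R2 ← R2 + 21/10·R3.
Reading off the reduced rows gives x_1 = -5, x_2 = 1, x_3 = 2.

x_1 = -5, x_2 = 1, x_3 = 2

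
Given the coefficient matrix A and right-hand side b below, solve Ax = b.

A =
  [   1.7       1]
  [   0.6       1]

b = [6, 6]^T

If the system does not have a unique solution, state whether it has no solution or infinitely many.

Row-reduce the augmented matrix:
R1 ← R1 / (17/10).
R2 ← R2 − 3/5·R1.
R2 ← R2 / (11/17).
R1 ← R1 − 10/17·R2.
Reading off the reduced rows gives x_1 = 0, x_2 = 6.

x_1 = 0, x_2 = 6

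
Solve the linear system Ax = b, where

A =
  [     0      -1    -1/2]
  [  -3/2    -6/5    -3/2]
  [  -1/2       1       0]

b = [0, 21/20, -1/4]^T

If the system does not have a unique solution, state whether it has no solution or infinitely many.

x_1 = -5/2, x_2 = -3/2, x_3 = 3

Row-reduce the augmented matrix:
Swap R1 and R2.
R1 ← R1 / (-3/2).
R3 ← R3 + 1/2·R1.
R2 ← R2 / (-1).
R1 ← R1 − 4/5·R2.
R3 ← R3 − 7/5·R2.
R3 ← R3 / (-1/5).
R1 ← R1 − 3/5·R3.
R2 ← R2 − 1/2·R3.
Reading off the reduced rows gives x_1 = -5/2, x_2 = -3/2, x_3 = 3.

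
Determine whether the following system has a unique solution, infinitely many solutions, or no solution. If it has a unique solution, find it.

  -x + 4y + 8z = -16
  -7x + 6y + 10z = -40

Row-reduce:
R1 ← R1 / (-1).
R2 ← R2 + 7·R1.
R2 ← R2 / (-22).
R1 ← R1 + 4·R2.
Rank is 2 with 3 unknowns, leaving z free.

infinitely many solutions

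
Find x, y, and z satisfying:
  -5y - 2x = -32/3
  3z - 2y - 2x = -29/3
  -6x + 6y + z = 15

Row-reduce the augmented matrix:
R1 ← R1 / (-2).
R2 ← R2 + 2·R1.
R3 ← R3 + 6·R1.
R2 ← R2 / (3).
R1 ← R1 − 5/2·R2.
R3 ← R3 − 21·R2.
R3 ← R3 / (-20).
R1 ← R1 + 5/2·R3.
R2 ← R2 − 1·R3.
Reading off the reduced rows gives x = -1/2, y = 7/3, z = -2.

x = -1/2, y = 7/3, z = -2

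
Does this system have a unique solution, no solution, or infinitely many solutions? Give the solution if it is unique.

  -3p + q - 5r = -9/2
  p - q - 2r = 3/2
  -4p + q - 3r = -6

Row-reduce the augmented matrix:
R1 ← R1 / (-3).
R2 ← R2 − 1·R1.
R3 ← R3 + 4·R1.
R2 ← R2 / (-2/3).
R1 ← R1 + 1/3·R2.
R3 ← R3 + 1/3·R2.
R3 ← R3 / (11/2).
R1 ← R1 − 7/2·R3.
R2 ← R2 − 11/2·R3.
Reading off the reduced rows gives p = 3/2, q = 0, r = 0.

p = 3/2, q = 0, r = 0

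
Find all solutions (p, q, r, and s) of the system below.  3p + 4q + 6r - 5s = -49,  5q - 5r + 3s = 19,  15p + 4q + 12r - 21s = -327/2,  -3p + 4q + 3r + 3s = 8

no solution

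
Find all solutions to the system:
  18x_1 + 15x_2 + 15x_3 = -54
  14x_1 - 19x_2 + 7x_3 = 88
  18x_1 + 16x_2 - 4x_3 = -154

Row-reduce the augmented matrix:
R1 ← R1 / (18).
R2 ← R2 − 14·R1.
R3 ← R3 − 18·R1.
R2 ← R2 / (-92/3).
R1 ← R1 − 5/6·R2.
R3 ← R3 − 1·R2.
R3 ← R3 / (-881/46).
R1 ← R1 − 65/92·R3.
R2 ← R2 − 7/46·R3.
Reading off the reduced rows gives x_1 = -3, x_2 = -5, x_3 = 5.

x_1 = -3, x_2 = -5, x_3 = 5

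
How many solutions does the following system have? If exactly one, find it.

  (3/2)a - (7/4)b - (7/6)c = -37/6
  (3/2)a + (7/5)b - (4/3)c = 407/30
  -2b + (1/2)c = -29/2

Row-reduce the augmented matrix:
R1 ← R1 / (3/2).
R2 ← R2 − 3/2·R1.
R2 ← R2 / (63/20).
R1 ← R1 + 7/6·R2.
R3 ← R3 + 2·R2.
R3 ← R3 / (149/378).
R1 ← R1 + 68/81·R3.
R2 ← R2 + 10/189·R3.
Reading off the reduced rows gives a = -1, b = 6, c = -5.

a = -1, b = 6, c = -5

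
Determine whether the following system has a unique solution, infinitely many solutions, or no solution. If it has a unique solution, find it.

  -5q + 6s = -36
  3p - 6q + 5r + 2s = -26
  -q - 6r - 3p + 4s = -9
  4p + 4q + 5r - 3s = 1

p = -3, q = 0, r = -1, s = -6

Row-reduce the augmented matrix:
Swap R1 and R2.
R1 ← R1 / (3).
R3 ← R3 + 3·R1.
R4 ← R4 − 4·R1.
R2 ← R2 / (-5).
R1 ← R1 + 2·R2.
R3 ← R3 + 7·R2.
R4 ← R4 − 12·R2.
R3 ← R3 / (-1).
R1 ← R1 − 5/3·R3.
R4 ← R4 + 5/3·R3.
R4 ← R4 / (191/15).
R1 ← R1 + 86/15·R4.
R2 ← R2 + 6/5·R4.
R3 ← R3 − 12/5·R4.
Reading off the reduced rows gives p = -3, q = 0, r = -1, s = -6.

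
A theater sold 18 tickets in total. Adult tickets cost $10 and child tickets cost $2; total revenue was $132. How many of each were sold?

adult tickets: 12, child tickets: 6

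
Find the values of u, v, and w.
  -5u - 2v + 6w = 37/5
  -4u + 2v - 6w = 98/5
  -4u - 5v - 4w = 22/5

Row-reduce the augmented matrix:
R1 ← R1 / (-5).
R2 ← R2 + 4·R1.
R3 ← R3 + 4·R1.
R2 ← R2 / (18/5).
R1 ← R1 − 2/5·R2.
R3 ← R3 + 17/5·R2.
R3 ← R3 / (-19).
R2 ← R2 + 3·R3.
Reading off the reduced rows gives u = -3, v = 2, w = -3/5.

u = -3, v = 2, w = -3/5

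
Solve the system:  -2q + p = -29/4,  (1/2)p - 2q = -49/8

p = -9/4, q = 5/2

Row-reduce the augmented matrix:
R2 ← R2 − 1/2·R1.
R2 ← R2 / (-1).
R1 ← R1 + 2·R2.
Reading off the reduced rows gives p = -9/4, q = 5/2.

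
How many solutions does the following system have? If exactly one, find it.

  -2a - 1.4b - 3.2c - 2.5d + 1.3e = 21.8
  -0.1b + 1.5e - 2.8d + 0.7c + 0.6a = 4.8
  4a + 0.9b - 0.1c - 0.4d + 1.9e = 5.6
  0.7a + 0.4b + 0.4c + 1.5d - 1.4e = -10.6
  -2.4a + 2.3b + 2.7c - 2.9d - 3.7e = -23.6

a = -2, b = 2, c = -4, d = 0, e = 6

Row-reduce the augmented matrix:
R1 ← R1 / (-2).
R2 ← R2 − 3/5·R1.
R3 ← R3 − 4·R1.
R4 ← R4 − 7/10·R1.
R5 ← R5 + 12/5·R1.
R2 ← R2 / (-13/25).
R1 ← R1 − 7/10·R2.
R3 ← R3 + 19/10·R2.
R4 ← R4 + 9/100·R2.
R5 ← R5 − 199/50·R2.
R3 ← R3 / (-111/20).
R1 ← R1 − 5/4·R3.
R2 ← R2 − 1/2·R3.
R4 ← R4 + 27/40·R3.
R5 ← R5 − 91/20·R3.
R4 ← R4 / (613/1924).
R1 ← R1 + 5263/2886·R4.
R2 ← R2 − 1667/222·R4.
R3 ← R3 + 3937/2886·R4.
R5 ← R5 + 30107/1443·R4.
R5 ← R5 / (-69773/1226).
R1 ← R1 + 13039/3065·R5.
R2 ← R2 − 58953/3065·R5.
R3 ← R3 + 11526/3065·R5.
R4 ← R4 + 9423/3065·R5.
Reading off the reduced rows gives a = -2, b = 2, c = -4, d = 0, e = 6.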